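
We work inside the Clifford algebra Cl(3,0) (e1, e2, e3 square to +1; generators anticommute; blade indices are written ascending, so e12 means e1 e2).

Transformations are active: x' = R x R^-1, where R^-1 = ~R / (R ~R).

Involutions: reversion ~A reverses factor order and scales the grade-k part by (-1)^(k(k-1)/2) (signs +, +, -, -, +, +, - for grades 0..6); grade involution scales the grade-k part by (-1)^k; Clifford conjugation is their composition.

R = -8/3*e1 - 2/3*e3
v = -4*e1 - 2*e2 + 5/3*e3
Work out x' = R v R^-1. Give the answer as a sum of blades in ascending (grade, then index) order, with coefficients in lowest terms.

~R = -8/3*e1 - 2/3*e3, and R ~R = 68/9, so R^-1 = ~R / (68/9).
R v = 86/9 + 16/3*e12 - 64/9*e13 - 4/3*e23
Answer: -140/51*e1 + 2*e2 - 57/17*e3


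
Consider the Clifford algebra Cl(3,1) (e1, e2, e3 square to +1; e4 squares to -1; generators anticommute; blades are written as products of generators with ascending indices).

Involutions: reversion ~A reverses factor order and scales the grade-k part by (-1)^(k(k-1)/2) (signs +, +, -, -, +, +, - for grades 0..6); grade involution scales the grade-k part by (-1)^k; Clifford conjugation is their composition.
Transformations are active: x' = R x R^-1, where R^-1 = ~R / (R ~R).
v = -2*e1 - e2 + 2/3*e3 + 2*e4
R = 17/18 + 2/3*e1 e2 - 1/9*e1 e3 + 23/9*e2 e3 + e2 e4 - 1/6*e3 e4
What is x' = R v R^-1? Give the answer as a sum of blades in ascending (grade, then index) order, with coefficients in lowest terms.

~R = 17/18 - 2/3*e1 e2 + 1/9*e1 e3 - 23/9*e2 e3 - e2 e4 + 1/6*e3 e4, and R ~R = 185/27, so R^-1 = ~R / (185/27).
R v = -71/27*e1 + 5/54*e2 + 89/27*e3 + 3*e4 - 43/9*e1 e2 e3 - 2/3*e1 e2 e4 + 1/9*e1 e3 e4 + 83/18*e2 e3 e4
Answer: -94/45*e1 + 1823/1665*e2 + 1096/1665*e3 + 32/15*e4


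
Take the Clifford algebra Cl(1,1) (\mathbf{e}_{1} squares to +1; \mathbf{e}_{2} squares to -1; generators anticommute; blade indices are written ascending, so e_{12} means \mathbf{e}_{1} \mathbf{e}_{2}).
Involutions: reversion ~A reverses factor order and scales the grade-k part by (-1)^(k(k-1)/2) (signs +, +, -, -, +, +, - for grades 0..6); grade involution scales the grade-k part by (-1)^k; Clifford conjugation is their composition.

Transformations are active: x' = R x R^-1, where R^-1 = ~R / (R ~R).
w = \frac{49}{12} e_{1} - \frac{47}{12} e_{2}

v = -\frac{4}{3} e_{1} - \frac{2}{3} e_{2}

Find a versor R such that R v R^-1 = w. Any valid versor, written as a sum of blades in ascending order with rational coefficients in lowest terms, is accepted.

Construction: equal norms (both \frac{4}{3}) license R = v + w = \frac{11}{4} e_{1} - \frac{55}{12} e_{2} — nothing changes along that direction, while (v - w)/2 changes sign, so v maps onto w.
Answer: \frac{11}{4} e_{1} - \frac{55}{12} e_{2}


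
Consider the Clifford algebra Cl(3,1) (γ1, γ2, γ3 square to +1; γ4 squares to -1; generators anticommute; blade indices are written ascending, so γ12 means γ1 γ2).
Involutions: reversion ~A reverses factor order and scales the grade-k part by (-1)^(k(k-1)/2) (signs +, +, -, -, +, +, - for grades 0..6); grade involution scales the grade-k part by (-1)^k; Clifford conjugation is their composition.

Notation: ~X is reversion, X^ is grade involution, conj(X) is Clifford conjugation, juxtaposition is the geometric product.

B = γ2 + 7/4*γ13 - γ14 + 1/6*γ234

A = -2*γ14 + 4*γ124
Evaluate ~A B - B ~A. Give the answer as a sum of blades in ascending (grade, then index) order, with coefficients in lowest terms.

first term: -2 - 4*γ2 + 2/3*γ13 + 4*γ14 + 7/2*γ34 - 1/3*γ123 - 2*γ124 + 7*γ234
second term: -2 - 4*γ2 - 2/3*γ13 + 4*γ14 - 7/2*γ34 + 1/3*γ123 - 2*γ124 - 7*γ234
Answer: 4/3*γ13 + 7*γ34 - 2/3*γ123 + 14*γ234


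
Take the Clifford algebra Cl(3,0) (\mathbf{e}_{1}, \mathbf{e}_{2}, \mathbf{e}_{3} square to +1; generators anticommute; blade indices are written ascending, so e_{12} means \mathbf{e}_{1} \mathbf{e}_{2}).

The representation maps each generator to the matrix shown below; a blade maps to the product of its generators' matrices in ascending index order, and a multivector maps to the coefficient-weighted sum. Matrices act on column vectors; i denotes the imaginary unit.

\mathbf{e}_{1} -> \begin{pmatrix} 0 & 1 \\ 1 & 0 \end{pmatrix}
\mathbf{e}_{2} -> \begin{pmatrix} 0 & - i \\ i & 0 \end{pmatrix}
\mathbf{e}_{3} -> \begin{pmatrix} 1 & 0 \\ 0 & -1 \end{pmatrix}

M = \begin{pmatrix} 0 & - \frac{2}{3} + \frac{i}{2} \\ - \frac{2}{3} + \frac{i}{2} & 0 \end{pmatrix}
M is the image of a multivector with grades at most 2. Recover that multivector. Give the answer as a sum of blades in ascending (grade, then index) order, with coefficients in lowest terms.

Method: 1, rho(e_{1}), rho(e_{2}), rho(e_{3}) form a trace-orthogonal basis of the 2x2 complex matrices (tr(X Y) = 2 if X = Y, else 0), so M = m0*1 + m1*rho(e_{1}) + m2*rho(e_{2}) + m3*rho(e_{3}) with m0 = tr(M)/2 = 0, m1 = tr(M rho(e_{1}))/2 = - \frac{2}{3} + \frac{i}{2}, m2 = tr(M rho(e_{2}))/2 = 0, m3 = tr(M rho(e_{3}))/2 = 0.
Multiplying table entries, the bivector images are rho(e_{12}) = i*rho(e_{3}), rho(e_{13}) = -i*rho(e_{2}), rho(e_{23}) = i*rho(e_{1}); with real blade coefficients the real parts of m0..m3 are the coefficients of 1, e_{1}, e_{2}, e_{3} and the imaginary parts give the bivectors (e_{23}: Im m1, e_{13}: -Im m2, e_{12}: Im m3).
Answer: -\frac{2}{3} e_{1} + \frac{1}{2} e_{23}


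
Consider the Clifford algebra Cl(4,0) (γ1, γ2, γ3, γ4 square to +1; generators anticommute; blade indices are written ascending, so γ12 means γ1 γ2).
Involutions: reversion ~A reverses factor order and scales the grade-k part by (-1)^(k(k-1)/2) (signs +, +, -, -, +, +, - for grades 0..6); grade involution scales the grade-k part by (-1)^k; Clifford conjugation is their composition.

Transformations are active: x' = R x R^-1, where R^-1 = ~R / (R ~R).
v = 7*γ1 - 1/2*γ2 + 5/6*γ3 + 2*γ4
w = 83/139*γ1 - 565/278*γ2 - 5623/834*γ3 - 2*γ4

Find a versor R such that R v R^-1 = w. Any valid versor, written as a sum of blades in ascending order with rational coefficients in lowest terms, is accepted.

The midline construction: v and w both square to 971/18, so reflecting in their sum 1056/139*γ1 - 352/139*γ2 - 2464/417*γ3 exchanges them.
Answer: 1056/139*γ1 - 352/139*γ2 - 2464/417*γ3


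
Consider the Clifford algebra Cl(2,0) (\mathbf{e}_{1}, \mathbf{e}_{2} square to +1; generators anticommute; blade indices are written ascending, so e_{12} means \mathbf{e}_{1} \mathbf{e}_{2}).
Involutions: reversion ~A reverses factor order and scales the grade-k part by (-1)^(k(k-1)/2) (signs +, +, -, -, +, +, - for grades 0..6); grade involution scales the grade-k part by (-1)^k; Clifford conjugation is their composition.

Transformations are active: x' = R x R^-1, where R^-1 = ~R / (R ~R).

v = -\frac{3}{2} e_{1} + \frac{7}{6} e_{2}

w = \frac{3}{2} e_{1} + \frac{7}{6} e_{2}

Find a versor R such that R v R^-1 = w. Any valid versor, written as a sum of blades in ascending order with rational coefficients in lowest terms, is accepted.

Take R = v + w = \frac{7}{3} e_{2}. Because q(v) = q(w) = \frac{65}{18}, conjugation by R sends v exactly to w.
Answer: \frac{7}{3} e_{2}


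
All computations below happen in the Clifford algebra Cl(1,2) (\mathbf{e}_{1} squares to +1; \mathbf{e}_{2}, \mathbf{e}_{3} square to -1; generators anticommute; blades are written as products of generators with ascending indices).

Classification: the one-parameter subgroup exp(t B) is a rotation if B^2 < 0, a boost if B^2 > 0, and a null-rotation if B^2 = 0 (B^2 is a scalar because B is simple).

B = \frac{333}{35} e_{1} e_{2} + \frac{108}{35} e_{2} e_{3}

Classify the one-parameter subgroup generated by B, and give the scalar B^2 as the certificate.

B^2 term by term: the squares give (\frac{333}{35})^2*(e_{1} e_{2})^2 + (\frac{108}{35})^2*(e_{2} e_{3})^2 = \frac{110889}{1225}*(+1) + \frac{11664}{1225}*(-1) = 81 (each basis 2-blade squares to minus the product of its generators' squares); cross terms between blades sharing an index anticommute and cancel. So B^2 = 81.
Answer: boost, certificate B^2 = 81. Check the certificate: B^2 = 81, and that sign is decisive whatever form B takes.


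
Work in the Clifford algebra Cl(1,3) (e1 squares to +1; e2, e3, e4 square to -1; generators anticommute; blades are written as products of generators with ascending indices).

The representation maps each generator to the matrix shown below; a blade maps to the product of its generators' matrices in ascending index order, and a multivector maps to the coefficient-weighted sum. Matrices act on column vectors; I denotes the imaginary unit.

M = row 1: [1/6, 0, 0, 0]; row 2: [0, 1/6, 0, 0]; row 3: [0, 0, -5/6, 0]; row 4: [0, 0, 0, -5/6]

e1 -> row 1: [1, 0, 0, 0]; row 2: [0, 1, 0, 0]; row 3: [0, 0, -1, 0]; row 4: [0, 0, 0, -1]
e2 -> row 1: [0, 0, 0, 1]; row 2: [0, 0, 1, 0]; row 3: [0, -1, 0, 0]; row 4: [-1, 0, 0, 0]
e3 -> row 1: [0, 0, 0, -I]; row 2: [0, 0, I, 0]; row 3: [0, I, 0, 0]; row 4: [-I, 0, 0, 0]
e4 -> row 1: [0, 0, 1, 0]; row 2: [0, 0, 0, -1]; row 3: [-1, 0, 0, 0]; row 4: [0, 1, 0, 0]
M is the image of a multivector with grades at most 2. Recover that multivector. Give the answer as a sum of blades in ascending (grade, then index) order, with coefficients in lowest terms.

Method: the blade images are trace-orthogonal — tr(rho(e_A) rho(e_B)^-1) = 4 if A = B and 0 otherwise — and rho(e_A)^-1 = (e_A)^2 * rho(e_A) with (e_A)^2 = +1 or -1, so the coefficient of e_A in the preimage is (e_A)^2 * tr(M rho(e_A))/4.
Nonzero projections over blades of grade <= 2: 1: (1)^2 = +1, tr(M 1) = -4/3, coefficient -1/3; e1: (e1)^2 = +1, tr(M rho(e1)) = 2, coefficient 1/2. Every other blade of grade <= 2 projects to 0.
Answer: -1/3 + 1/2*e1


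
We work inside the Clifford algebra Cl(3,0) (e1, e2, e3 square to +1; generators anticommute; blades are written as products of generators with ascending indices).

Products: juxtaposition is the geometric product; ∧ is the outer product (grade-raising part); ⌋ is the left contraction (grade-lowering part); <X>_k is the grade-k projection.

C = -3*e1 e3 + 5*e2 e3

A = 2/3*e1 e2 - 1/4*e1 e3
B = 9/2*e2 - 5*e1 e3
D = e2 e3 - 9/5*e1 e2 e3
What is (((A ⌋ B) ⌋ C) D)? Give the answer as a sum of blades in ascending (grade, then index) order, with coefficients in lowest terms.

step 1: -5/4
step 2: 15/4*e1 e3 - 25/4*e2 e3
step 3: 25/4 - 45/4*e1 - 27/4*e2 - 15/4*e1 e2
Answer: 25/4 - 45/4*e1 - 27/4*e2 - 15/4*e1 e2


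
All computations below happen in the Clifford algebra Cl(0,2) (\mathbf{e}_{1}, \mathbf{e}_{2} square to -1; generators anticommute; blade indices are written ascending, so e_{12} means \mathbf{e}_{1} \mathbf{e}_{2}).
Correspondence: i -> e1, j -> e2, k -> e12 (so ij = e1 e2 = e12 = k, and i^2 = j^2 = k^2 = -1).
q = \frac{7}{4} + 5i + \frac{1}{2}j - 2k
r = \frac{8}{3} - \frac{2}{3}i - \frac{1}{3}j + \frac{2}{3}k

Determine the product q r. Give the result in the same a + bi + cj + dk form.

In blades: q = \frac{7}{4} + 5 e_{1} + \frac{1}{2} e_{2} - 2 e_{12}, r = \frac{8}{3} - \frac{2}{3} e_{1} - \frac{1}{3} e_{2} + \frac{2}{3} e_{12}.
Distribute q over r term by term (generator squares from the signature, products reordered to ascending indices): (\frac{7}{4})*r = \frac{14}{3} - \frac{7}{6} e_{1} - \frac{7}{12} e_{2} + \frac{7}{6} e_{12}; (5 e_{1})*r = \frac{10}{3} + \frac{40}{3} e_{1} - \frac{10}{3} e_{2} - \frac{5}{3} e_{12}; (\frac{1}{2} e_{2})*r = \frac{1}{6} + \frac{1}{3} e_{1} + \frac{4}{3} e_{2} + \frac{1}{3} e_{12}; (-2 e_{12})*r = \frac{4}{3} - \frac{2}{3} e_{1} + \frac{4}{3} e_{2} - \frac{16}{3} e_{12}.
Sum: \frac{19}{2} + \frac{71}{6} e_{1} - \frac{5}{4} e_{2} - \frac{11}{2} e_{12}; translating back through the correspondence:
Answer: \frac{19}{2} + \frac{71}{6}i - \frac{5}{4}j - \frac{11}{2}k


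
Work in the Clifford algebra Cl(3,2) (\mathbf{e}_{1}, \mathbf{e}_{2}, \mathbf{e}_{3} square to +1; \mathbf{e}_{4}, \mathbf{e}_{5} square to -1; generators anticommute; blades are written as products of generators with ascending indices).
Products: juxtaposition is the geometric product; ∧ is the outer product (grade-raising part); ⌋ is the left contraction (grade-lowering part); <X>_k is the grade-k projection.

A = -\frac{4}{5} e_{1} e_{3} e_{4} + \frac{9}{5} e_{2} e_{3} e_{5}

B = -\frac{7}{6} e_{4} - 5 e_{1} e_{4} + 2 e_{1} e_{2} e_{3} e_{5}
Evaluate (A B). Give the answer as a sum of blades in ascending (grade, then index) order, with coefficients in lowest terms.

step 1: -\frac{18}{5} e_{1} - 4 e_{3} - \frac{14}{15} e_{1} e_{3} + \frac{8}{5} e_{2} e_{4} e_{5} + \frac{21}{10} e_{2} e_{3} e_{4} e_{5} - 9 e_{1} e_{2} e_{3} e_{4} e_{5}
Answer: -\frac{18}{5} e_{1} - 4 e_{3} - \frac{14}{15} e_{1} e_{3} + \frac{8}{5} e_{2} e_{4} e_{5} + \frac{21}{10} e_{2} e_{3} e_{4} e_{5} - 9 e_{1} e_{2} e_{3} e_{4} e_{5}


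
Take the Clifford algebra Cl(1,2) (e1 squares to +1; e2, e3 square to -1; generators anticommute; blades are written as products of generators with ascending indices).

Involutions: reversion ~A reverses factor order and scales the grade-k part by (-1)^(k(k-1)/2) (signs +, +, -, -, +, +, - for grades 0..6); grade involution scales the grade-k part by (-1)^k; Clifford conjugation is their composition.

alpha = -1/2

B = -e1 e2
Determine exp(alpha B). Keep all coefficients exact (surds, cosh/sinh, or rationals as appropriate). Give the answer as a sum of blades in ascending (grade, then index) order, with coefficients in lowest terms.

B^2 = (-1)^2*(e1 e2)^2 = 1*(+1) = 1 (a basis 2-blade squares to minus the product of its generators' squares).
B^2 = 1 — hyperbolic case — the even/odd split gives cosh and sinh: l = 1, alpha*l = -1/2, so exp(alpha B) = cosh(-1/2) + (sinh(-1/2)/1)*B = cosh(1/2) + (-sinh(1/2))*B.
Answer: cosh(1/2) + sinh(1/2)*e1 e2


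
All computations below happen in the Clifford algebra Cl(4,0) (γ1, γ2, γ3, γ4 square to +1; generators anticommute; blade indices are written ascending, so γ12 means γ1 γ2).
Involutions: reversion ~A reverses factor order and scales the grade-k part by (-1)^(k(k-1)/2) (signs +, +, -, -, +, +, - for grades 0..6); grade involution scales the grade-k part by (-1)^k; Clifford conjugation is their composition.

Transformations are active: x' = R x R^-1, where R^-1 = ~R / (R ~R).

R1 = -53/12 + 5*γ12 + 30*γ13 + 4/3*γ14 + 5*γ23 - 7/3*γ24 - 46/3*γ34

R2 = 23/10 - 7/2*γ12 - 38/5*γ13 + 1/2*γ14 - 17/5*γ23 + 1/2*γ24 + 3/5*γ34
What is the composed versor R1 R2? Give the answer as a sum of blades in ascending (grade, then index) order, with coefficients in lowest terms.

Distribute over the grade parts of R1 (each basis-blade product reordered to ascending indices, repeated generators contracted through their squares):
<R1>_0 (= -53/12) R2 = -1219/120 + 371/24*γ12 + 1007/30*γ13 - 53/24*γ14 + 901/60*γ23 - 53/24*γ24 - 53/20*γ34
<R1>_2 (= 5*γ12 + 30*γ13 + 4/3*γ14 + 5*γ23 - 7/3*γ24 - 46/3*γ34) R2 = 1361/5 + 221/3*γ12 + 1831/30*γ13 - 1517/15*γ14 - 1853/30*γ23 - 185/3*γ24 - 1649/30*γ34 + 219/10*γ1234
Summing the partial products and collecting blades:
Answer: 6289/24 + 713/8*γ12 + 473/5*γ13 - 12401/120*γ14 - 187/4*γ23 - 511/8*γ24 - 3457/60*γ34 + 219/10*γ1234


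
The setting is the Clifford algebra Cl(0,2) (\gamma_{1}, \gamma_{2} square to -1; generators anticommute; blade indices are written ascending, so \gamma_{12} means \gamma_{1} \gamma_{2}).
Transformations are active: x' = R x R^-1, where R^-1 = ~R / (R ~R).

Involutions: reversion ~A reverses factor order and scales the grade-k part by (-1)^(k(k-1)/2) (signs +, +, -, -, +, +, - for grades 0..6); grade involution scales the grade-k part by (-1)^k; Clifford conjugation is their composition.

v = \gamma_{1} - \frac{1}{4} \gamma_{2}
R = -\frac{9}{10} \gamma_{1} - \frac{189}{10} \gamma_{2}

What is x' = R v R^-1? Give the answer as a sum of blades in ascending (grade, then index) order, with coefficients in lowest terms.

~R = -\frac{9}{10} \gamma_{1} - \frac{189}{10} \gamma_{2}, and R ~R = -\frac{17901}{50}, so R^-1 = ~R / (-\frac{17901}{50}).
R v = -\frac{153}{40} + \frac{153}{8} \gamma_{12}
Answer: -\frac{53}{52} \gamma_{1} - \frac{2}{13} \gamma_{2}


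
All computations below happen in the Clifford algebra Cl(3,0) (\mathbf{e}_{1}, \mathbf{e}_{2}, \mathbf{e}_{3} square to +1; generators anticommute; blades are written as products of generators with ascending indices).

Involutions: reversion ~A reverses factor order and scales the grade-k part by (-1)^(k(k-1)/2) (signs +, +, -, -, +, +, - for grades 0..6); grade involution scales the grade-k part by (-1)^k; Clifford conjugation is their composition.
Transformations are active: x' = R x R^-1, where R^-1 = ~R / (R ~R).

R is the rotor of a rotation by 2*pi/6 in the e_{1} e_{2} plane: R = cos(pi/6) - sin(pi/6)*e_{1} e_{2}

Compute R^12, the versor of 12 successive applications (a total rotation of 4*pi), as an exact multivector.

Half-angle bookkeeping: 12 applications in e_{1} e_{2} add up to rotor phase 12*pi/6 = 2 \pi, so R^12 = cos(2 \pi) - sin(2 \pi)*e_{1} e_{2}.
cos(2 \pi) = 1 and sin(2 \pi) = 0, so R^12 = 1. The total rotation 4*pi is 2 full turns, so every vector returns to itself, yet the rotor is +1, back on the identity sheet (an even number of 2*pi turns).
Answer: 1


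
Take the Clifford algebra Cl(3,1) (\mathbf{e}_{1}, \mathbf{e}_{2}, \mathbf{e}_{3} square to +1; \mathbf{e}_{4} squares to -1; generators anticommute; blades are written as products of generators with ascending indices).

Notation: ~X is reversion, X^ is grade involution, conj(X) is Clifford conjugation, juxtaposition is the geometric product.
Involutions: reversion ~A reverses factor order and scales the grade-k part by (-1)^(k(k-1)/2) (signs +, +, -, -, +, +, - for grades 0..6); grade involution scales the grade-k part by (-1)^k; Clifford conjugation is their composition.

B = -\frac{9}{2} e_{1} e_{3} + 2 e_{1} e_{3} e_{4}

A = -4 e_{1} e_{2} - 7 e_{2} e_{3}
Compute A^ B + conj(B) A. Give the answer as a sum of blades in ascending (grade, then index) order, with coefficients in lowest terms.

first term: \frac{63}{2} e_{1} e_{2} - 18 e_{2} e_{3} - 14 e_{1} e_{2} e_{4} + 8 e_{2} e_{3} e_{4}
second term: \frac{63}{2} e_{1} e_{2} - 18 e_{2} e_{3} + 14 e_{1} e_{2} e_{4} - 8 e_{2} e_{3} e_{4}
Answer: 63 e_{1} e_{2} - 36 e_{2} e_{3}


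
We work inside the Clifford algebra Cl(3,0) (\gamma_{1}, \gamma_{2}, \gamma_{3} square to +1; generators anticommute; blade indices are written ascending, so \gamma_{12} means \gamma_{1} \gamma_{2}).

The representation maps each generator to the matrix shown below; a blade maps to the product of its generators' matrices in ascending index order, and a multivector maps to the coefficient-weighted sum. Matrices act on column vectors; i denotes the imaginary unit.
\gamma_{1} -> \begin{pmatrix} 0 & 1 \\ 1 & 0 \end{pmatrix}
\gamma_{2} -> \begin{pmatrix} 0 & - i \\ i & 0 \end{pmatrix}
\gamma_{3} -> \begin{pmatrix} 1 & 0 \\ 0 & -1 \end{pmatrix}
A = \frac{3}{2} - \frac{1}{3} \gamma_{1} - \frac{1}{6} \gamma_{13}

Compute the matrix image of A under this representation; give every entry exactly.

Bivector images (products of the table entries): rho(\gamma_{13}) = rho(\gamma_{1})rho(\gamma_{3}) = \begin{pmatrix} 0 & -1 \\ 1 & 0 \end{pmatrix}.
M = (\frac{3}{2})*1 + (-\frac{1}{3})*rho(\gamma_{1}) + (-\frac{1}{6})*rho(\gamma_{13}), summed entrywise (1 is the identity matrix):
Answer: \begin{pmatrix} \frac{3}{2} & - \frac{1}{6} \\ - \frac{1}{2} & \frac{3}{2} \end{pmatrix}


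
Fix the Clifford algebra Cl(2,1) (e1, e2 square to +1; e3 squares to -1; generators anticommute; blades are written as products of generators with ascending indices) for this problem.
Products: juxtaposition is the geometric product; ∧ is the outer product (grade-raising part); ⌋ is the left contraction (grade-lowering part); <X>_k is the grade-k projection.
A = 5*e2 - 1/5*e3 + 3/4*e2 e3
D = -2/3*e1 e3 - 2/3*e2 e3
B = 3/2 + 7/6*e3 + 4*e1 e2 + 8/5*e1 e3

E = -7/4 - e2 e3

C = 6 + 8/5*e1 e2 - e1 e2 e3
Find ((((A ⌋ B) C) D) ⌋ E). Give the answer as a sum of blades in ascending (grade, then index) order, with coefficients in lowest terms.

step 1: 7/30 - 508/25*e1
step 2: 7/5 - 3048/25*e1 - 4064/125*e2 + 28/75*e1 e2 + 508/25*e2 e3 - 7/30*e1 e2 e3
step 3: -1016/75 + 7/45*e1 - 7/45*e2 + 38608/375*e3 + 1016/75*e1 e2 - 266/225*e1 e3 - 154/225*e2 e3 + 22352/375*e1 e2 e3
step 4: 5488/225 - 38608/375*e2 + 7/45*e3 + 1016/75*e2 e3
Answer: 5488/225 - 38608/375*e2 + 7/45*e3 + 1016/75*e2 e3


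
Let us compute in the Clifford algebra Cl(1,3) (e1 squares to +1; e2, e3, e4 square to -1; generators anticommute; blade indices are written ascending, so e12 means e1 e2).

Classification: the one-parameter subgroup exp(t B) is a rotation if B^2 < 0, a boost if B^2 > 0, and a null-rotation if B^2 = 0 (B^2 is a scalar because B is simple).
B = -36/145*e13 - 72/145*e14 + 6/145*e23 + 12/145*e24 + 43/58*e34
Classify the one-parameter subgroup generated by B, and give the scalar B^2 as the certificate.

B^2 term by term: the squares give (-36/145)^2*(e13)^2 + (-72/145)^2*(e14)^2 + (6/145)^2*(e23)^2 + (12/145)^2*(e24)^2 + (43/58)^2*(e34)^2 = 1296/21025*(+1) + 5184/21025*(+1) + 36/21025*(-1) + 144/21025*(-1) + 1849/3364*(-1) = -1/4 (each basis 2-blade squares to minus the product of its generators' squares); cross terms between blades sharing an index anticommute and cancel; the commuting (index-disjoint) pairs give grade-4 terms 2*c*c'*(blade product), which cancel blade by blade — e1234: 864/21025 - 864/21025 = 0 — confirming B is simple. So B^2 = -1/4.
Answer: rotation, certificate B^2 = -1/4. The scalar -1/4 is the complete invariant here: its sign names the subgroup type.


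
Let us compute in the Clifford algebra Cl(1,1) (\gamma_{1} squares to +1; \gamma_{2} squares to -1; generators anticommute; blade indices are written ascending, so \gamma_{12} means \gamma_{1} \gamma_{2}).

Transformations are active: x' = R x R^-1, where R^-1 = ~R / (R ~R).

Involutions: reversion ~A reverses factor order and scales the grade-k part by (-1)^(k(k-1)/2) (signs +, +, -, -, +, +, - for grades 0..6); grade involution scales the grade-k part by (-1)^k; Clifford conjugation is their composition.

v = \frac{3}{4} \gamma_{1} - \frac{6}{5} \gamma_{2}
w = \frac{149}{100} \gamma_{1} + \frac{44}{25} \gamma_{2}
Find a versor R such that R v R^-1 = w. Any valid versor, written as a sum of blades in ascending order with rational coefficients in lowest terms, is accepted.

The midline construction: v and w both square to -\frac{351}{400}, so reflecting in their sum \frac{56}{25} \gamma_{1} + \frac{14}{25} \gamma_{2} exchanges them.
Answer: \frac{56}{25} \gamma_{1} + \frac{14}{25} \gamma_{2}


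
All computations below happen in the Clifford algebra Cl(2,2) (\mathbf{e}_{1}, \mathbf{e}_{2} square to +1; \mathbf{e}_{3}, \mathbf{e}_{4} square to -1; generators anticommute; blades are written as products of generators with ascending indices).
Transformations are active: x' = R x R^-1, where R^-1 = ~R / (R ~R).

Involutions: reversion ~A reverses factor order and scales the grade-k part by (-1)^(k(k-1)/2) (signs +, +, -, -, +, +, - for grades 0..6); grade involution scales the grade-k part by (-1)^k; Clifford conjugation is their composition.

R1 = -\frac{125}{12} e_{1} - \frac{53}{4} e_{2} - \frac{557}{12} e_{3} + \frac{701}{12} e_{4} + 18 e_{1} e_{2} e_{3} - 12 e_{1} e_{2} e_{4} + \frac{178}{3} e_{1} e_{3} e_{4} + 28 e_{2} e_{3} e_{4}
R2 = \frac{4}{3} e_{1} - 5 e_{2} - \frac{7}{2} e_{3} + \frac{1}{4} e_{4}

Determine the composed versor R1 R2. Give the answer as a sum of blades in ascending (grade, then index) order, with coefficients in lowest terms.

Distribute over the terms of R2 (each basis-blade product reordered to ascending indices, repeated generators contracted through their squares):
R1 (\frac{4}{3} e_{1}) = -\frac{125}{9} + \frac{53}{3} e_{1} e_{2} + \frac{557}{9} e_{1} e_{3} - \frac{701}{9} e_{1} e_{4} + 24 e_{2} e_{3} - 16 e_{2} e_{4} + \frac{712}{9} e_{3} e_{4} - \frac{112}{3} e_{1} e_{2} e_{3} e_{4}
R1 (-5 e_{2}) = \frac{265}{4} + \frac{625}{12} e_{1} e_{2} + 90 e_{1} e_{3} - 60 e_{1} e_{4} - \frac{2785}{12} e_{2} e_{3} + \frac{3505}{12} e_{2} e_{4} - 140 e_{3} e_{4} - \frac{890}{3} e_{1} e_{2} e_{3} e_{4}
R1 (-\frac{7}{2} e_{3}) = -\frac{3899}{24} + 63 e_{1} e_{2} + \frac{875}{24} e_{1} e_{3} - \frac{623}{3} e_{1} e_{4} + \frac{371}{8} e_{2} e_{3} - 98 e_{2} e_{4} + \frac{4907}{24} e_{3} e_{4} - 42 e_{1} e_{2} e_{3} e_{4}
R1 (\frac{1}{4} e_{4}) = -\frac{701}{48} + 3 e_{1} e_{2} - \frac{89}{6} e_{1} e_{3} - \frac{125}{48} e_{1} e_{4} - 7 e_{2} e_{3} - \frac{53}{16} e_{2} e_{4} - \frac{557}{48} e_{3} e_{4} + \frac{9}{2} e_{1} e_{2} e_{3} e_{4}
Summing the partial products and collecting blades:
Answer: -\frac{17957}{144} + \frac{543}{4} e_{1} e_{2} + \frac{12493}{72} e_{1} e_{3} - \frac{50135}{144} e_{1} e_{4} - \frac{4049}{24} e_{2} e_{3} + \frac{8389}{48} e_{2} e_{4} + \frac{19003}{144} e_{3} e_{4} - \frac{743}{2} e_{1} e_{2} e_{3} e_{4}


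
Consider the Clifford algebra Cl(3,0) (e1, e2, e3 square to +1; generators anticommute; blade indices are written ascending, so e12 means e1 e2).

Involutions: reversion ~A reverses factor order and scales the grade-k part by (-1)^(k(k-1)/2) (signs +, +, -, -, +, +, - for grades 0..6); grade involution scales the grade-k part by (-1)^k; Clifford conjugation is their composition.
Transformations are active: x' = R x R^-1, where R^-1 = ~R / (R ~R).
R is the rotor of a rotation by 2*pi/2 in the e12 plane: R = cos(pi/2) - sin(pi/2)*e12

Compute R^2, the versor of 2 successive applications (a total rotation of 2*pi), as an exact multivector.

Half-angle bookkeeping: 2 applications in e12 add up to rotor phase 2*pi/2 = pi, so R^2 = cos(pi) - sin(pi)*e12.
cos(pi) = -1 and sin(pi) = 0, so R^2 = -1. The total rotation 2*pi is 1 full turn, so every vector returns to itself, yet the rotor is -1, on the OTHER sheet of the double cover (an odd number of 2*pi turns).
Answer: -1


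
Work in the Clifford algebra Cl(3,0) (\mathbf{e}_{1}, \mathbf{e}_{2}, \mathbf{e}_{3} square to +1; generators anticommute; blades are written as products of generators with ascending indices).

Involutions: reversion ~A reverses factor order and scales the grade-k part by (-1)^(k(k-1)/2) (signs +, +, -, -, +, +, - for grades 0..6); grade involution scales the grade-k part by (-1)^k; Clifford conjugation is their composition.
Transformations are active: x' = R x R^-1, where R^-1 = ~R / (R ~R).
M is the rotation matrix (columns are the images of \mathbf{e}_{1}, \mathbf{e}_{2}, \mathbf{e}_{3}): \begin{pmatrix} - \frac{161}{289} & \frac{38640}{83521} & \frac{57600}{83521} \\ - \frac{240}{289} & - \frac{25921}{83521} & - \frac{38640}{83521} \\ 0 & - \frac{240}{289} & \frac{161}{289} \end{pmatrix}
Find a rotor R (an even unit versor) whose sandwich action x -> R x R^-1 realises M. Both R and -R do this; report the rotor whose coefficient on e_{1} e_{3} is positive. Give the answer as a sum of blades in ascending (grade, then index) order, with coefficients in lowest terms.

Method: write R = a + b12*e_{1} e_{2} + b13*e_{1} e_{3} + b23*e_{2} e_{3} with a^2 + b12^2 + b13^2 + b23^2 = 1 (so R^-1 = ~R). Expanding the columns R e_j ~R gives tr M = 4a^2 - 1 and, from the antisymmetric part, M21 - M12 = -4a*b12, M13 - M31 = 4a*b13, M32 - M23 = -4a*b23.
Here tr M = -\frac{25921}{83521}, so a^2 = (1 + tr M)/4 = \frac{14400}{83521} and a = ±\frac{120}{289}. Taking a = \frac{120}{289}: M21 - M12 = -\frac{108000}{83521}, M13 - M31 = \frac{57600}{83521}, M32 - M23 = -\frac{30720}{83521}, giving b12 = \frac{225}{289}, b13 = \frac{120}{289}, b23 = \frac{64}{289}, i.e. R = \frac{120}{289} + \frac{225}{289} e_{1} e_{2} + \frac{120}{289} e_{1} e_{3} + \frac{64}{289} e_{2} e_{3}.
Its e_{1} e_{3} coefficient is already positive.
Answer: \frac{120}{289} + \frac{225}{289} e_{1} e_{2} + \frac{120}{289} e_{1} e_{3} + \frac{64}{289} e_{2} e_{3}. Note: both R and -R realise this M (trace -\frac{25921}{83521}); the covering map identifies them, and the e_{1} e_{3}-coefficient sign is the tie-breaker.


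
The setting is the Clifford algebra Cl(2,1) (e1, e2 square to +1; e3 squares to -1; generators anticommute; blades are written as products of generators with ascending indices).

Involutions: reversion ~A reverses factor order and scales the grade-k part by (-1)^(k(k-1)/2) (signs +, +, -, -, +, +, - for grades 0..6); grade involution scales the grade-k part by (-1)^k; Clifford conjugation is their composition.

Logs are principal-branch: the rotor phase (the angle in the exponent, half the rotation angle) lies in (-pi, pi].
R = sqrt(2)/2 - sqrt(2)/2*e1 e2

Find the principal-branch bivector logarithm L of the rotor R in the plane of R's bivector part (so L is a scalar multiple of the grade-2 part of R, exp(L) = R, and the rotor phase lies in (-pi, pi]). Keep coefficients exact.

The scalar part of R is sqrt(2)/2, which fixes the principal-branch rotor phase; the unit plane is then the bivector part divided by the sine of that phase, and L is that plane scaled by the phase.
Concretely: cos(phase) = sqrt(2)/2 gives phase = ±pi/4, and since phase/sin(phase) is even the sign is immaterial: L = (phase/sin(phase)) * <R>_2 = (sqrt(2)*pi/4) * <R>_2.
Answer: -pi/4*e1 e2


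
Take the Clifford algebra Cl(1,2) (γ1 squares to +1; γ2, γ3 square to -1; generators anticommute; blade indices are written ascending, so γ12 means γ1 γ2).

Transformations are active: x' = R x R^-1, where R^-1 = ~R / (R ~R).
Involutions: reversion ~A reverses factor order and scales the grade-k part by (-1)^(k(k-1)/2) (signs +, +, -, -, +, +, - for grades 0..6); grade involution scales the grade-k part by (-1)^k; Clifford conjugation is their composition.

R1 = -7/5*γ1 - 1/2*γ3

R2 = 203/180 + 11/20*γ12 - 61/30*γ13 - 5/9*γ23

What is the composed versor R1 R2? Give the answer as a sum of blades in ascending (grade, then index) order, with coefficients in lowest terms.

Distribute over the terms of R1 (each basis-blade product reordered to ascending indices, repeated generators contracted through their squares):
(-7/5*γ1) R2 = -1421/900*γ1 - 77/100*γ2 + 427/150*γ3 + 7/9*γ123
(-1/2*γ3) R2 = 61/60*γ1 + 5/18*γ2 - 203/360*γ3 - 11/40*γ123
Summing the partial products and collecting blades:
Answer: -253/450*γ1 - 443/900*γ2 + 4109/1800*γ3 + 181/360*γ123


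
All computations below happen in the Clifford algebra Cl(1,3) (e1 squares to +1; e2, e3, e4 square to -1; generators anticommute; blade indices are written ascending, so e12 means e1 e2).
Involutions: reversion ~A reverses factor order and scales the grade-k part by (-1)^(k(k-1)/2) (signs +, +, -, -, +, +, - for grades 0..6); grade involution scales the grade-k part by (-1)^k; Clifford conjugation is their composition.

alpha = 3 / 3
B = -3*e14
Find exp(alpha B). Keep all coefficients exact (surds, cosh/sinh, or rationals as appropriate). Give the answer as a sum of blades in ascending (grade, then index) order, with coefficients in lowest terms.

B^2 = (-3)^2*(e14)^2 = 9*(+1) = 9 (a basis 2-blade squares to minus the product of its generators' squares).
B^2 = 9 — hyperbolic case — the even/odd split gives cosh and sinh: l = 3, alpha*l = 3, so exp(alpha B) = cosh(3) + (sinh(3)/3)*B = cosh(3) + (sinh(3)/3)*B.
Answer: cosh(3) - sinh(3)*e14


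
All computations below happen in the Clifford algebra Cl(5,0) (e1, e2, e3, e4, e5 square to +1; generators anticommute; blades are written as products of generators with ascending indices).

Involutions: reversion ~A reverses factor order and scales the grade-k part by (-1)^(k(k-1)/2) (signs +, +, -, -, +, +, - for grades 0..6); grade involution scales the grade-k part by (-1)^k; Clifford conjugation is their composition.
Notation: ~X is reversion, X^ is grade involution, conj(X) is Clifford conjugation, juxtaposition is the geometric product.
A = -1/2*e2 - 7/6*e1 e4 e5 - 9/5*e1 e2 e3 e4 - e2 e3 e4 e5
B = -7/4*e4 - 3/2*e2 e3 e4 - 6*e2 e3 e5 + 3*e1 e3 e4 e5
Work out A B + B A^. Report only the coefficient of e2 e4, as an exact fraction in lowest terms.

first term: -27/10*e1 + 7/2*e3 - 6*e4 + 3/2*e5 + 3*e1 e2 - 49/24*e1 e5 + 7/8*e2 e4 - 27/5*e2 e5 + 3/4*e3 e4 + 3*e3 e5 + 63/20*e1 e2 e3 - 54/5*e1 e4 e5 - 7/4*e2 e3 e5 + 7*e1 e2 e3 e4 - 7/4*e1 e2 e3 e5 + 3/2*e1 e2 e3 e4 e5
second term: 27/10*e1 + 7/2*e3 + 6*e4 - 3/2*e5 - 3*e1 e2 + 49/24*e1 e5 + 7/8*e2 e4 + 27/5*e2 e5 - 3/4*e3 e4 - 3*e3 e5 - 63/20*e1 e2 e3 - 54/5*e1 e4 e5 + 7/4*e2 e3 e5 - 7*e1 e2 e3 e4 + 7/4*e1 e2 e3 e5 - 3/2*e1 e2 e3 e4 e5
Answer: 7/4


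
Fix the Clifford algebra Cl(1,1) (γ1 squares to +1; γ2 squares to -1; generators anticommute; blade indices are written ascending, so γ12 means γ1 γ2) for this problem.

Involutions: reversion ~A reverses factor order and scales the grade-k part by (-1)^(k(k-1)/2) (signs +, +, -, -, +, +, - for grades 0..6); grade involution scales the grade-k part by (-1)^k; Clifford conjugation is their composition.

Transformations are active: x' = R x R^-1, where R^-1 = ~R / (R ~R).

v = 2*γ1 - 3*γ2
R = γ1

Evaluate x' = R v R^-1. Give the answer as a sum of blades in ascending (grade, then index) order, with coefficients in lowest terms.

~R = γ1, and R ~R = 1, so R^-1 = ~R / (1).
R v = 2 - 3*γ12
Answer: 2*γ1 + 3*γ2


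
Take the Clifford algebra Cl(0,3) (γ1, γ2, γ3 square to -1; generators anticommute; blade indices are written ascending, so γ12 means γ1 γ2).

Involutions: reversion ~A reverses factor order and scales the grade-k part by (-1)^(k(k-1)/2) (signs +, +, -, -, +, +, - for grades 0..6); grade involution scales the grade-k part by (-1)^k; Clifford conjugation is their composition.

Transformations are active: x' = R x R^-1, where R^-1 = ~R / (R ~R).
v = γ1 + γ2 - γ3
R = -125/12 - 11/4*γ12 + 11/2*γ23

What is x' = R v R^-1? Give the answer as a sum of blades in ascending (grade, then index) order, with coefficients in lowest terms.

~R = -125/12 + 11/4*γ12 - 11/2*γ23, and R ~R = 10535/72, so R^-1 = ~R / (10535/72).
R v = -23/3*γ1 - 23/3*γ2 + 191/12*γ3 + 33/4*γ123
Answer: 7499/10535*γ1 + 193/2107*γ2 - 16607/10535*γ3


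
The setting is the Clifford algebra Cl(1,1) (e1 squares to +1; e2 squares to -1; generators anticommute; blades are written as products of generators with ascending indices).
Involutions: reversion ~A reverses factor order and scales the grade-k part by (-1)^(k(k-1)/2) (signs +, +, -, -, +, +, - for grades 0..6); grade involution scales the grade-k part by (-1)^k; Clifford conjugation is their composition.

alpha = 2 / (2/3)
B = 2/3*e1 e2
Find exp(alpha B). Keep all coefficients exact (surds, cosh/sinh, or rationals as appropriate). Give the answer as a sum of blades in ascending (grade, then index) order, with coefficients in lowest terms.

B^2 = (2/3)^2*(e1 e2)^2 = 4/9*(+1) = 4/9 (a basis 2-blade squares to minus the product of its generators' squares).
B^2 = 4/9 — B^2 > 0, so the exponential closes hyperbolically: l = 2/3, alpha*l = 2, so exp(alpha B) = cosh(2) + (sinh(2)/(2/3))*B = cosh(2) + (3*sinh(2)/2)*B.
Answer: cosh(2) + sinh(2)*e1 e2


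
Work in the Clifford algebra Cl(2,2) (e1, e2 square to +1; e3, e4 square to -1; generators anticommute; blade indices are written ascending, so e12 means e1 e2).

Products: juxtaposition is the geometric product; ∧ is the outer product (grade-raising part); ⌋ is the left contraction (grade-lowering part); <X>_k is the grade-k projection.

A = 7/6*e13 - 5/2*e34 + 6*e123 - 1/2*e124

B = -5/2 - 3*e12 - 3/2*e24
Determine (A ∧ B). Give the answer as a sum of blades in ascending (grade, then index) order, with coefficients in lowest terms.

step 1: -35/12*e13 + 25/4*e34 - 15*e123 + 5/4*e124 + 37/4*e1234
Answer: -35/12*e13 + 25/4*e34 - 15*e123 + 5/4*e124 + 37/4*e1234


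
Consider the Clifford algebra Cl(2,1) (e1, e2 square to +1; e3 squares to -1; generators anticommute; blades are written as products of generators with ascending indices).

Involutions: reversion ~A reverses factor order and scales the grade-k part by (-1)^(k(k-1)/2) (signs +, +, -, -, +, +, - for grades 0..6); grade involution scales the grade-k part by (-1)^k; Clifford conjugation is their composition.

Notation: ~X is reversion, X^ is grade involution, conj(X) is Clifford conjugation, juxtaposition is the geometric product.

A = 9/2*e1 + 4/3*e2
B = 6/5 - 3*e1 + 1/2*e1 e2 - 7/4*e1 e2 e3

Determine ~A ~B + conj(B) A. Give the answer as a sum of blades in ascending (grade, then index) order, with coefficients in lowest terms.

first term: -27/2 + 91/15*e1 - 13/20*e2 + 4*e1 e2 - 7/3*e1 e3 + 63/8*e2 e3
second term: 27/2 + 71/15*e1 + 77/20*e2 + 4*e1 e2 + 7/3*e1 e3 - 63/8*e2 e3
Answer: 54/5*e1 + 16/5*e2 + 8*e1 e2


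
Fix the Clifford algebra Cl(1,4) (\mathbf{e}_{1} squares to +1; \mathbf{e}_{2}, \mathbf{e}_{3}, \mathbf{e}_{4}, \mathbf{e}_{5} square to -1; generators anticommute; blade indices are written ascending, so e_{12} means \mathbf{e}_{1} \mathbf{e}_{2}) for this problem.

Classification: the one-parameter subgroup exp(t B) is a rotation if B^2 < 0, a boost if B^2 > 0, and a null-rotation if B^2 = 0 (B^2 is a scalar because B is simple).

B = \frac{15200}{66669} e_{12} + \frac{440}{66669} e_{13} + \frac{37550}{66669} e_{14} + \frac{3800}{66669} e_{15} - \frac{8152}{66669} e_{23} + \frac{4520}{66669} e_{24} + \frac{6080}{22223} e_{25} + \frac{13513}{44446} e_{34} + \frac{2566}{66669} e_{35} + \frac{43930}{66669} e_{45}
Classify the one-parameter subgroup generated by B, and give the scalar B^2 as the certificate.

B^2 term by term: the squares give (\frac{15200}{66669})^2*(e_{12})^2 + (\frac{440}{66669})^2*(e_{13})^2 + (\frac{37550}{66669})^2*(e_{14})^2 + (\frac{3800}{66669})^2*(e_{15})^2 + (-\frac{8152}{66669})^2*(e_{23})^2 + (\frac{4520}{66669})^2*(e_{24})^2 + (\frac{6080}{22223})^2*(e_{25})^2 + (\frac{13513}{44446})^2*(e_{34})^2 + (\frac{2566}{66669})^2*(e_{35})^2 + (\frac{43930}{66669})^2*(e_{45})^2 = \frac{231040000}{4444755561}*(+1) + \frac{193600}{4444755561}*(+1) + \frac{1410002500}{4444755561}*(+1) + \frac{14440000}{4444755561}*(+1) + \frac{66455104}{4444755561}*(-1) + \frac{20430400}{4444755561}*(-1) + \frac{36966400}{493861729}*(-1) + \frac{182601169}{1975446916}*(-1) + \frac{6584356}{4444755561}*(-1) + \frac{1929844900}{4444755561}*(-1) = -\frac{1}{4} (each basis 2-blade squares to minus the product of its generators' squares); cross terms between blades sharing an index anticommute and cancel; the commuting (index-disjoint) pairs give grade-4 terms 2*c*c'*(blade product), which cancel blade by blade — e_{1234}: \frac{205397600}{1481585187} - \frac{3977600}{4444755561} - \frac{612215200}{4444755561} = 0; e_{1235}: \frac{78006400}{4444755561} - \frac{5350400}{1481585187} - \frac{61955200}{4444755561} = 0; e_{1245}: \frac{1335472000}{4444755561} - \frac{456608000}{1481585187} + \frac{34352000}{4444755561} = 0; e_{1345}: \frac{38658400}{4444755561} - \frac{192706600}{4444755561} + \frac{51349400}{1481585187} = 0; e_{2345}: -\frac{716234720}{4444755561} - \frac{23196640}{4444755561} + \frac{82159040}{493861729} = 0 — confirming B is simple. So B^2 = -\frac{1}{4}.
Answer: rotation, certificate B^2 = -\frac{1}{4}. Because -\frac{1}{4} is invariant under every versor sandwich, the classification follows from its sign alone.


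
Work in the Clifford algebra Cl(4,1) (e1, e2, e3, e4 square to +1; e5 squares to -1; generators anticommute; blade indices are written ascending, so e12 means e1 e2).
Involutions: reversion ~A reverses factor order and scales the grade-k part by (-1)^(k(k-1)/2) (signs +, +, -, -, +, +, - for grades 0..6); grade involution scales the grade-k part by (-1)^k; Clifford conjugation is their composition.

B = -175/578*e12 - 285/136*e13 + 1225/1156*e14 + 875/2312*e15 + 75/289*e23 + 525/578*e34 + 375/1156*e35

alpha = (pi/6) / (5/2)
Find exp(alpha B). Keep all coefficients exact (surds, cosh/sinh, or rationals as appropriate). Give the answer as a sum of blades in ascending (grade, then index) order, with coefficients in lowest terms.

B^2 term by term: the squares give (-175/578)^2*(e12)^2 + (-285/136)^2*(e13)^2 + (1225/1156)^2*(e14)^2 + (875/2312)^2*(e15)^2 + (75/289)^2*(e23)^2 + (525/578)^2*(e34)^2 + (375/1156)^2*(e35)^2 = 30625/334084*(-1) + 81225/18496*(-1) + 1500625/1336336*(-1) + 765625/5345344*(+1) + 5625/83521*(-1) + 275625/334084*(-1) + 140625/1336336*(+1) = -25/4 (each basis 2-blade squares to minus the product of its generators' squares); cross terms between blades sharing an index anticommute and cancel; the commuting (index-disjoint) pairs give grade-4 terms 2*c*c'*(blade product), which cancel blade by blade — e1234: -91875/167042 + 91875/167042 = 0; e1235: -65625/334084 + 65625/334084 = 0; e1345: -459375/668168 + 459375/668168 = 0 — confirming B is simple. So B^2 = -25/4.
B^2 = -25/4 — B^2 < 0, so the exponential closes trigonometrically: l = 5/2, alpha*l = pi/6, so exp(alpha B) = cos(pi/6) + (sin(pi/6)/(5/2))*B = sqrt(3)/2 + (1/5)*B.
Answer: sqrt(3)/2 - 35/578*e12 - 57/136*e13 + 245/1156*e14 + 175/2312*e15 + 15/289*e23 + 105/578*e34 + 75/1156*e35
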